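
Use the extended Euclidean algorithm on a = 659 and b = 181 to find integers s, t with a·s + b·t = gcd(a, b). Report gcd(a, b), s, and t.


Euclidean algorithm on (659, 181) — divide until remainder is 0:
  659 = 3 · 181 + 116
  181 = 1 · 116 + 65
  116 = 1 · 65 + 51
  65 = 1 · 51 + 14
  51 = 3 · 14 + 9
  14 = 1 · 9 + 5
  9 = 1 · 5 + 4
  5 = 1 · 4 + 1
  4 = 4 · 1 + 0
gcd(659, 181) = 1.
Track Bezout coefficients alongside the remainders: start with r₀ = 659 = a·1 + b·0 (s = 1, t = 0) and r₁ = 181 = a·0 + b·1 (s = 0, t = 1); each new remainder r_{k+1} = r_{k-1} − q_k·r_k inherits s_{k+1} = s_{k-1} − q_k·s_k, t_{k+1} = t_{k-1} − q_k·t_k, so r_k = a·s_k + b·t_k at every step:
  q = 3: r = 116, s = 1 − 3·0 = 1, t = 0 − 3·1 = -3  (check: 659·1 + 181·(-3) = 116)
  q = 1: r = 65, s = 0 − 1·1 = -1, t = 1 − 1·(-3) = 4  (check: 659·(-1) + 181·4 = 65)
  q = 1: r = 51, s = 1 − 1·(-1) = 2, t = -3 − 1·4 = -7  (check: 659·2 + 181·(-7) = 51)
  q = 1: r = 14, s = -1 − 1·2 = -3, t = 4 − 1·(-7) = 11  (check: 659·(-3) + 181·11 = 14)
  q = 3: r = 9, s = 2 − 3·(-3) = 11, t = -7 − 3·11 = -40  (check: 659·11 + 181·(-40) = 9)
  q = 1: r = 5, s = -3 − 1·11 = -14, t = 11 − 1·(-40) = 51  (check: 659·(-14) + 181·51 = 5)
  q = 1: r = 4, s = 11 − 1·(-14) = 25, t = -40 − 1·51 = -91  (check: 659·25 + 181·(-91) = 4)
  q = 1: r = 1, s = -14 − 1·25 = -39, t = 51 − 1·(-91) = 142  (check: 659·(-39) + 181·142 = 1)
The row with r = 1 (the gcd) gives the Bezout coefficients s = -39, t = 142.
Result: 659 · (-39) + 181 · (142) = 1.

gcd(659, 181) = 1; s = -39, t = 142 (check: 659·(-39) + 181·142 = 1).


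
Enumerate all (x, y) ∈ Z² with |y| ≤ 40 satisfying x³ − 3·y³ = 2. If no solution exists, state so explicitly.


The equation is x³ - 3y³ = 2. For fixed y, x³ = 3·y³ + 2, so a solution requires the RHS to be a perfect cube.
Strategy: iterate y from -40 to 40, compute RHS = 3·y³ + 2, and check whether it is a (positive or negative) perfect cube.
Check small values of y:
  y = 0: RHS = 2 is not a perfect cube.
  y = 1: RHS = 5 is not a perfect cube.
  y = -1: RHS = -1 = (-1)³ ⇒ x = -1 works.
  y = 2: RHS = 26 is not a perfect cube.
  y = -2: RHS = -22 is not a perfect cube.
  y = 3: RHS = 83 is not a perfect cube.
  y = -3: RHS = -79 is not a perfect cube.
Continuing the search up to |y| = 40 finds no further solutions beyond those listed.
Collected solutions: (-1, -1).

Solutions (with |y| ≤ 40): (-1, -1).


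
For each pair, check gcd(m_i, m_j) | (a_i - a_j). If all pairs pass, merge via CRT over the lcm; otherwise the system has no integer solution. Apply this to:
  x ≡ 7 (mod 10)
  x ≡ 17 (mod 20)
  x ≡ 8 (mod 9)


Moduli 10, 20, 9 are not pairwise coprime, so CRT works modulo lcm(m_i) when all pairwise compatibility conditions hold.
Pairwise compatibility: gcd(m_i, m_j) must divide a_i - a_j for every pair.
Merge one congruence at a time:
  Start: x ≡ 7 (mod 10).
  Combine with x ≡ 17 (mod 20): gcd(10, 20) = 10; 17 - 7 = 10, which IS divisible by 10, so compatible.
    Write x = 7 + 10·t and substitute into x ≡ 17 (mod 20): 10·t ≡ 17 − 7 = 10 (mod 20).
    Divide the congruence (and modulus) by g = 10: 1·t ≡ 1 (mod 2).
    So t ≡ 1 (mod 2).
    Then x = 7 + 10·1 = 17, valid modulo lcm(10, 20) = 20: x ≡ 17 (mod 20).
  Combine with x ≡ 8 (mod 9): gcd(20, 9) = 1; 8 - 17 = -9, which IS divisible by 1, so compatible.
    Write x = 17 + 20·t and substitute into x ≡ 8 (mod 9): 20·t ≡ 8 − 17 = -9 (mod 9).
    Reduce coefficients mod 9: 2·t ≡ 0 (mod 9).
    The inverse of 2 mod 9 is 5 (since 2·5 = 10 = 1·9 + 1), so t ≡ 5·0 = 0 ≡ 0 (mod 9).
    Then x = 17 + 20·0 = 17, valid modulo lcm(20, 9) = 180: x ≡ 17 (mod 180).
Verify: 17 mod 10 = 7, 17 mod 20 = 17, 17 mod 9 = 8.

x ≡ 17 (mod 180).


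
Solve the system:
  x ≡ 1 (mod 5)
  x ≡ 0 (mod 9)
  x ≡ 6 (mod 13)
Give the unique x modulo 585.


Moduli 5, 9, 13 are pairwise coprime; by CRT there is a unique solution modulo M = 5 · 9 · 13 = 585.
Solve pairwise, accumulating the modulus:
  Start with x ≡ 1 (mod 5).
  Combine with x ≡ 0 (mod 9): since gcd(5, 9) = 1, we get a unique residue mod 45.
    Write x = 1 + 5·t and substitute into x ≡ 0 (mod 9): 5·t ≡ 0 − 1 = -1 (mod 9).
    Reduce coefficients mod 9: 5·t ≡ 8 (mod 9).
    The inverse of 5 mod 9 is 2 (since 5·2 = 10 = 1·9 + 1), so t ≡ 2·8 = 16 ≡ 7 (mod 9).
    Then x = 1 + 5·7 = 36, valid modulo lcm(5, 9) = 45: x ≡ 36 (mod 45).
  Combine with x ≡ 6 (mod 13): since gcd(45, 13) = 1, we get a unique residue mod 585.
    Write x = 36 + 45·t and substitute into x ≡ 6 (mod 13): 45·t ≡ 6 − 36 = -30 (mod 13).
    Reduce coefficients mod 13: 6·t ≡ 9 (mod 13).
    The inverse of 6 mod 13 is 11 (since 6·11 = 66 = 5·13 + 1), so t ≡ 11·9 = 99 ≡ 8 (mod 13).
    Then x = 36 + 45·8 = 396, valid modulo lcm(45, 13) = 585: x ≡ 396 (mod 585).
Verify: 396 mod 5 = 1 ✓, 396 mod 9 = 0 ✓, 396 mod 13 = 6 ✓.

x ≡ 396 (mod 585).


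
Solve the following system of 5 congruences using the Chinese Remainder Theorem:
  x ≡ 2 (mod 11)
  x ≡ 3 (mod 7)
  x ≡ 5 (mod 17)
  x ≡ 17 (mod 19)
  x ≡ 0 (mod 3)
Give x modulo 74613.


Product of moduli M = 11 · 7 · 17 · 19 · 3 = 74613.
Merge one congruence at a time:
  Start: x ≡ 2 (mod 11).
  Combine with x ≡ 3 (mod 7); new modulus lcm = 77.
    Write x = 2 + 11·t and substitute into x ≡ 3 (mod 7): 11·t ≡ 3 − 2 = 1 (mod 7).
    Reduce coefficients mod 7: 4·t ≡ 1 (mod 7).
    The inverse of 4 mod 7 is 2 (since 4·2 = 8 = 1·7 + 1), so t ≡ 2·1 = 2 ≡ 2 (mod 7).
    Then x = 2 + 11·2 = 24, valid modulo lcm(11, 7) = 77: x ≡ 24 (mod 77).
  Combine with x ≡ 5 (mod 17); new modulus lcm = 1309.
    Write x = 24 + 77·t and substitute into x ≡ 5 (mod 17): 77·t ≡ 5 − 24 = -19 (mod 17).
    Reduce coefficients mod 17: 9·t ≡ 15 (mod 17).
    The inverse of 9 mod 17 is 2 (since 9·2 = 18 = 1·17 + 1), so t ≡ 2·15 = 30 ≡ 13 (mod 17).
    Then x = 24 + 77·13 = 1025, valid modulo lcm(77, 17) = 1309: x ≡ 1025 (mod 1309).
  Combine with x ≡ 17 (mod 19); new modulus lcm = 24871.
    Write x = 1025 + 1309·t and substitute into x ≡ 17 (mod 19): 1309·t ≡ 17 − 1025 = -1008 (mod 19).
    Reduce coefficients mod 19: 17·t ≡ 18 (mod 19).
    The inverse of 17 mod 19 is 9 (since 17·9 = 153 = 8·19 + 1), so t ≡ 9·18 = 162 ≡ 10 (mod 19).
    Then x = 1025 + 1309·10 = 14115, valid modulo lcm(1309, 19) = 24871: x ≡ 14115 (mod 24871).
  Combine with x ≡ 0 (mod 3); new modulus lcm = 74613.
    Write x = 14115 + 24871·t and substitute into x ≡ 0 (mod 3): 24871·t ≡ 0 − 14115 = -14115 (mod 3).
    Reduce coefficients mod 3: 1·t ≡ 0 (mod 3).
    So t ≡ 0 (mod 3).
    Then x = 14115 + 24871·0 = 14115, valid modulo lcm(24871, 3) = 74613: x ≡ 14115 (mod 74613).
Verify against each original: 14115 mod 11 = 2, 14115 mod 7 = 3, 14115 mod 17 = 5, 14115 mod 19 = 17, 14115 mod 3 = 0.

x ≡ 14115 (mod 74613).


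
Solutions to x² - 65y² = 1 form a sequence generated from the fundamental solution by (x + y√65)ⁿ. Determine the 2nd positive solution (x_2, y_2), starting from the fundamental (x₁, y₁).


Step 1: Find the fundamental solution (x₁, y₁) of x² - 65y² = 1.
  Expand √65 as a continued fraction. a₀ = ⌊√65⌋ = 8; iterate m_{k+1} = d_k·a_k − m_k, d_{k+1} = (65 − m_{k+1}²)/d_k, a_{k+1} = ⌊(a₀ + m_{k+1})/d_{k+1}⌋ (starting m₀ = 0, d₀ = 1), with convergents p_k = a_k·p_{k-1} + p_{k-2}, q_k = a_k·q_{k-1} + q_{k-2} (p₋₁ = 1, q₋₁ = 0):
  k = 0: a₀ = 8; p₀/q₀ = 8/1; p₀² − 65·q₀² = 64 − 65 = -1.
  k = 1: m = 8, d = 1, a = ⌊(8 + 8)/1⌋ = 16; p/q = (16·8 + 1)/(16·1 + 0) = 129/16; p² − 65·q² = 16641 − 16640 = 1.
  The first convergent with p² − 65·q² = 1 gives the fundamental solution (x₁, y₁) = (129, 16).
Step 2: Apply the recurrence (x_{n+1}, y_{n+1}) = (x₁x_n + 65y₁y_n, x₁y_n + y₁x_n) repeatedly.
  From (x_1, y_1) = (129, 16): x_2 = 129·129 + 65·16·16 = 33281; y_2 = 129·16 + 16·129 = 4128.
Step 3: Verify x_2² - 65·y_2² = 1107624961 - 1107624960 = 1 (should be 1). ✓

(x_1, y_1) = (129, 16); (x_2, y_2) = (33281, 4128).


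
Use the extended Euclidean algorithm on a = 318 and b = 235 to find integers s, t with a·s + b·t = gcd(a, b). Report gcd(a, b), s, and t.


Euclidean algorithm on (318, 235) — divide until remainder is 0:
  318 = 1 · 235 + 83
  235 = 2 · 83 + 69
  83 = 1 · 69 + 14
  69 = 4 · 14 + 13
  14 = 1 · 13 + 1
  13 = 13 · 1 + 0
gcd(318, 235) = 1.
Track Bezout coefficients alongside the remainders: start with r₀ = 318 = a·1 + b·0 (s = 1, t = 0) and r₁ = 235 = a·0 + b·1 (s = 0, t = 1); each new remainder r_{k+1} = r_{k-1} − q_k·r_k inherits s_{k+1} = s_{k-1} − q_k·s_k, t_{k+1} = t_{k-1} − q_k·t_k, so r_k = a·s_k + b·t_k at every step:
  q = 1: r = 83, s = 1 − 1·0 = 1, t = 0 − 1·1 = -1  (check: 318·1 + 235·(-1) = 83)
  q = 2: r = 69, s = 0 − 2·1 = -2, t = 1 − 2·(-1) = 3  (check: 318·(-2) + 235·3 = 69)
  q = 1: r = 14, s = 1 − 1·(-2) = 3, t = -1 − 1·3 = -4  (check: 318·3 + 235·(-4) = 14)
  q = 4: r = 13, s = -2 − 4·3 = -14, t = 3 − 4·(-4) = 19  (check: 318·(-14) + 235·19 = 13)
  q = 1: r = 1, s = 3 − 1·(-14) = 17, t = -4 − 1·19 = -23  (check: 318·17 + 235·(-23) = 1)
The row with r = 1 (the gcd) gives the Bezout coefficients s = 17, t = -23.
Result: 318 · (17) + 235 · (-23) = 1.

gcd(318, 235) = 1; s = 17, t = -23 (check: 318·17 + 235·(-23) = 1).


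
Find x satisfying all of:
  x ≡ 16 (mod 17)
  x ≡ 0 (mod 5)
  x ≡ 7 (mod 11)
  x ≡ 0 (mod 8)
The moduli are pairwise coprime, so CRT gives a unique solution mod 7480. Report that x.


Product of moduli M = 17 · 5 · 11 · 8 = 7480.
Merge one congruence at a time:
  Start: x ≡ 16 (mod 17).
  Combine with x ≡ 0 (mod 5); new modulus lcm = 85.
    Write x = 16 + 17·t and substitute into x ≡ 0 (mod 5): 17·t ≡ 0 − 16 = -16 (mod 5).
    Reduce coefficients mod 5: 2·t ≡ 4 (mod 5).
    The inverse of 2 mod 5 is 3 (since 2·3 = 6 = 1·5 + 1), so t ≡ 3·4 = 12 ≡ 2 (mod 5).
    Then x = 16 + 17·2 = 50, valid modulo lcm(17, 5) = 85: x ≡ 50 (mod 85).
  Combine with x ≡ 7 (mod 11); new modulus lcm = 935.
    Write x = 50 + 85·t and substitute into x ≡ 7 (mod 11): 85·t ≡ 7 − 50 = -43 (mod 11).
    Reduce coefficients mod 11: 8·t ≡ 1 (mod 11).
    The inverse of 8 mod 11 is 7 (since 8·7 = 56 = 5·11 + 1), so t ≡ 7·1 = 7 ≡ 7 (mod 11).
    Then x = 50 + 85·7 = 645, valid modulo lcm(85, 11) = 935: x ≡ 645 (mod 935).
  Combine with x ≡ 0 (mod 8); new modulus lcm = 7480.
    Write x = 645 + 935·t and substitute into x ≡ 0 (mod 8): 935·t ≡ 0 − 645 = -645 (mod 8).
    Reduce coefficients mod 8: 7·t ≡ 3 (mod 8).
    The inverse of 7 mod 8 is 7 (since 7·7 = 49 = 6·8 + 1), so t ≡ 7·3 = 21 ≡ 5 (mod 8).
    Then x = 645 + 935·5 = 5320, valid modulo lcm(935, 8) = 7480: x ≡ 5320 (mod 7480).
Verify against each original: 5320 mod 17 = 16, 5320 mod 5 = 0, 5320 mod 11 = 7, 5320 mod 8 = 0.

x ≡ 5320 (mod 7480).


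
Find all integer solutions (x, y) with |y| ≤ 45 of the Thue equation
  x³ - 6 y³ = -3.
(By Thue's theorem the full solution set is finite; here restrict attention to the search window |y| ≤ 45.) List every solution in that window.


The equation is x³ - 6y³ = -3. For fixed y, x³ = 6·y³ − 3, so a solution requires the RHS to be a perfect cube.
Strategy: iterate y from -45 to 45, compute RHS = 6·y³ − 3, and check whether it is a (positive or negative) perfect cube.
Check small values of y:
  y = 0: RHS = -3 is not a perfect cube.
  y = 1: RHS = 3 is not a perfect cube.
  y = -1: RHS = -9 is not a perfect cube.
  y = 2: RHS = 45 is not a perfect cube.
  y = -2: RHS = -51 is not a perfect cube.
  y = 3: RHS = 159 is not a perfect cube.
  y = -3: RHS = -165 is not a perfect cube.
Continuing the search up to |y| = 45 finds no solutions either.
No (x, y) in the scanned range satisfies the equation.

No integer solutions with |y| ≤ 45.


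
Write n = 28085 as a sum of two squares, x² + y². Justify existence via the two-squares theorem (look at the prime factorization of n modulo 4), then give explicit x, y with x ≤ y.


Step 1: Factor n = 28085 = 5 · 41 · 137.
Step 2: Check the mod-4 condition on each prime factor: 5 ≡ 1 (mod 4), exponent 1; 41 ≡ 1 (mod 4), exponent 1; 137 ≡ 1 (mod 4), exponent 1.
All primes ≡ 3 (mod 4) appear to even exponent (or don't appear), so by the two-squares theorem n IS expressible as a sum of two squares.
Step 3: Build a representation. Here n = 5 · 41 · 137 is a product of primes ≡ 1 (mod 4). Each prime p ≡ 1 (mod 4) is itself a sum of two squares; find a² by testing p − a² for a perfect square:
  5: 5 − 1² = 4 = 2² ⇒ 5 = 1² + 2².
  41: 41 − 1² = 40, 41 − 2² = 37, 41 − 3² = 32, 41 − 4² = 25 = 5² ⇒ 41 = 4² + 5².
  137: 137 − 1² = 136, 137 − 2² = 133, 137 − 3² = 128, 137 − 4² = 121 = 11² ⇒ 137 = 4² + 11².
  Combine using the Brahmagupta–Fibonacci identity (a² + b²)(c² + d²) = (ac − bd)² + (ad + bc)² = (ac + bd)² + (ad − bc)²:
  5 · 41 = 205: from (1² + 2²)(4² + 5²), take (1·4 − 2·5, 1·5 + 2·4) = (4 − 10, 5 + 8) = (-6, 13); dropping signs (only squares matter) gives (6, 13); check 6² + 13² = 36 + 169 = 205 ✓.
  205 · 137 = 28085: from (6² + 13²)(4² + 11²), take (6·4 − 13·11, 6·11 + 13·4) = (24 − 143, 66 + 52) = (-119, 118); dropping signs (only squares matter) gives (119, 118); check 119² + 118² = 14161 + 13924 = 28085 ✓.
Step 4: Order so x ≤ y and verify: 118² + 119² = 13924 + 14161 = 28085 = n. ✓

n = 28085 = 118² + 119² (one valid representation with x ≤ y).


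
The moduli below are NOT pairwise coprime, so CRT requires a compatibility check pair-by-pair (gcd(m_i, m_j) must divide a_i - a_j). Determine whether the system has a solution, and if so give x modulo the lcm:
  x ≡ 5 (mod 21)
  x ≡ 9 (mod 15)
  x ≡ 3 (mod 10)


Moduli 21, 15, 10 are not pairwise coprime, so CRT works modulo lcm(m_i) when all pairwise compatibility conditions hold.
Pairwise compatibility: gcd(m_i, m_j) must divide a_i - a_j for every pair.
Merge one congruence at a time:
  Start: x ≡ 5 (mod 21).
  Combine with x ≡ 9 (mod 15): gcd(21, 15) = 3, and 9 - 5 = 4 is NOT divisible by 3.
    ⇒ system is inconsistent (no integer solution).

No solution (the system is inconsistent).


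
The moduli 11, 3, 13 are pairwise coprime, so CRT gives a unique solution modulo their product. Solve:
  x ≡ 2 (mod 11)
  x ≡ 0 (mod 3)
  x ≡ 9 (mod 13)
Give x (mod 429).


Moduli 11, 3, 13 are pairwise coprime; by CRT there is a unique solution modulo M = 11 · 3 · 13 = 429.
Solve pairwise, accumulating the modulus:
  Start with x ≡ 2 (mod 11).
  Combine with x ≡ 0 (mod 3): since gcd(11, 3) = 1, we get a unique residue mod 33.
    Write x = 2 + 11·t and substitute into x ≡ 0 (mod 3): 11·t ≡ 0 − 2 = -2 (mod 3).
    Reduce coefficients mod 3: 2·t ≡ 1 (mod 3).
    The inverse of 2 mod 3 is 2 (since 2·2 = 4 = 1·3 + 1), so t ≡ 2·1 = 2 ≡ 2 (mod 3).
    Then x = 2 + 11·2 = 24, valid modulo lcm(11, 3) = 33: x ≡ 24 (mod 33).
  Combine with x ≡ 9 (mod 13): since gcd(33, 13) = 1, we get a unique residue mod 429.
    Write x = 24 + 33·t and substitute into x ≡ 9 (mod 13): 33·t ≡ 9 − 24 = -15 (mod 13).
    Reduce coefficients mod 13: 7·t ≡ 11 (mod 13).
    The inverse of 7 mod 13 is 2 (since 7·2 = 14 = 1·13 + 1), so t ≡ 2·11 = 22 ≡ 9 (mod 13).
    Then x = 24 + 33·9 = 321, valid modulo lcm(33, 13) = 429: x ≡ 321 (mod 429).
Verify: 321 mod 11 = 2 ✓, 321 mod 3 = 0 ✓, 321 mod 13 = 9 ✓.

x ≡ 321 (mod 429).


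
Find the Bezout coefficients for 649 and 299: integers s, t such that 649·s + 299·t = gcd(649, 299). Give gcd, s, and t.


Euclidean algorithm on (649, 299) — divide until remainder is 0:
  649 = 2 · 299 + 51
  299 = 5 · 51 + 44
  51 = 1 · 44 + 7
  44 = 6 · 7 + 2
  7 = 3 · 2 + 1
  2 = 2 · 1 + 0
gcd(649, 299) = 1.
Track Bezout coefficients alongside the remainders: start with r₀ = 649 = a·1 + b·0 (s = 1, t = 0) and r₁ = 299 = a·0 + b·1 (s = 0, t = 1); each new remainder r_{k+1} = r_{k-1} − q_k·r_k inherits s_{k+1} = s_{k-1} − q_k·s_k, t_{k+1} = t_{k-1} − q_k·t_k, so r_k = a·s_k + b·t_k at every step:
  q = 2: r = 51, s = 1 − 2·0 = 1, t = 0 − 2·1 = -2  (check: 649·1 + 299·(-2) = 51)
  q = 5: r = 44, s = 0 − 5·1 = -5, t = 1 − 5·(-2) = 11  (check: 649·(-5) + 299·11 = 44)
  q = 1: r = 7, s = 1 − 1·(-5) = 6, t = -2 − 1·11 = -13  (check: 649·6 + 299·(-13) = 7)
  q = 6: r = 2, s = -5 − 6·6 = -41, t = 11 − 6·(-13) = 89  (check: 649·(-41) + 299·89 = 2)
  q = 3: r = 1, s = 6 − 3·(-41) = 129, t = -13 − 3·89 = -280  (check: 649·129 + 299·(-280) = 1)
The row with r = 1 (the gcd) gives the Bezout coefficients s = 129, t = -280.
Result: 649 · (129) + 299 · (-280) = 1.

gcd(649, 299) = 1; s = 129, t = -280 (check: 649·129 + 299·(-280) = 1).


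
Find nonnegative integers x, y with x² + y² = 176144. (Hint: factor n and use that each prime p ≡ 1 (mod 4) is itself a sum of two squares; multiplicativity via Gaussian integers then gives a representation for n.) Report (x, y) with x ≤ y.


Step 1: Factor n = 176144 = 2^4 · 101 · 109.
Step 2: Check the mod-4 condition on each prime factor: 2 = 2 (special); 101 ≡ 1 (mod 4), exponent 1; 109 ≡ 1 (mod 4), exponent 1.
All primes ≡ 3 (mod 4) appear to even exponent (or don't appear), so by the two-squares theorem n IS expressible as a sum of two squares.
Step 3: Build a representation. Group n = k² · m with k = 4 and m = 101 · 109 = 11009 (a product of primes ≡ 1 (mod 4)); a representation of m scales to one of n via (k·x)² + (k·y)² = k²(x² + y²). Each prime p ≡ 1 (mod 4) is itself a sum of two squares; find a² by testing p − a² for a perfect square:
  101: 101 − 1² = 100 = 10² ⇒ 101 = 1² + 10².
  109: 109 − 1² = 108, 109 − 2² = 105, 109 − 3² = 100 = 10² ⇒ 109 = 3² + 10².
  Combine using the Brahmagupta–Fibonacci identity (a² + b²)(c² + d²) = (ac − bd)² + (ad + bc)² = (ac + bd)² + (ad − bc)²:
  101 · 109 = 11009: from (1² + 10²)(3² + 10²), take (1·3 − 10·10, 1·10 + 10·3) = (3 − 100, 10 + 30) = (-97, 40); dropping signs (only squares matter) gives (97, 40); check 97² + 40² = 9409 + 1600 = 11009 ✓.
  Scale by k = 4: (4·97, 4·40) = (388, 160).
Step 4: Order so x ≤ y and verify: 160² + 388² = 25600 + 150544 = 176144 = n. ✓

n = 176144 = 160² + 388² (one valid representation with x ≤ y).


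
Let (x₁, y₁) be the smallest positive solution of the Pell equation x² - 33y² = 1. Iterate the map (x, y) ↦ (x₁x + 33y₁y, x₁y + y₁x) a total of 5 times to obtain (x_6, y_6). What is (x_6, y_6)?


Step 1: Find the fundamental solution (x₁, y₁) of x² - 33y² = 1.
  Expand √33 as a continued fraction. a₀ = ⌊√33⌋ = 5; iterate m_{k+1} = d_k·a_k − m_k, d_{k+1} = (33 − m_{k+1}²)/d_k, a_{k+1} = ⌊(a₀ + m_{k+1})/d_{k+1}⌋ (starting m₀ = 0, d₀ = 1), with convergents p_k = a_k·p_{k-1} + p_{k-2}, q_k = a_k·q_{k-1} + q_{k-2} (p₋₁ = 1, q₋₁ = 0):
  k = 0: a₀ = 5; p₀/q₀ = 5/1; p₀² − 33·q₀² = 25 − 33 = -8.
  k = 1: m = 5, d = 8, a = ⌊(5 + 5)/8⌋ = 1; p/q = (1·5 + 1)/(1·1 + 0) = 6/1; p² − 33·q² = 36 − 33 = 3.
  k = 2: m = 3, d = 3, a = ⌊(5 + 3)/3⌋ = 2; p/q = (2·6 + 5)/(2·1 + 1) = 17/3; p² − 33·q² = 289 − 297 = -8.
  k = 3: m = 3, d = 8, a = ⌊(5 + 3)/8⌋ = 1; p/q = (1·17 + 6)/(1·3 + 1) = 23/4; p² − 33·q² = 529 − 528 = 1.
  The first convergent with p² − 33·q² = 1 gives the fundamental solution (x₁, y₁) = (23, 4).
Step 2: Apply the recurrence (x_{n+1}, y_{n+1}) = (x₁x_n + 33y₁y_n, x₁y_n + y₁x_n) repeatedly.
  From (x_1, y_1) = (23, 4): x_2 = 23·23 + 33·4·4 = 1057; y_2 = 23·4 + 4·23 = 184.
  From (x_2, y_2) = (1057, 184): x_3 = 23·1057 + 33·4·184 = 48599; y_3 = 23·184 + 4·1057 = 8460.
  From (x_3, y_3) = (48599, 8460): x_4 = 23·48599 + 33·4·8460 = 2234497; y_4 = 23·8460 + 4·48599 = 388976.
  From (x_4, y_4) = (2234497, 388976): x_5 = 23·2234497 + 33·4·388976 = 102738263; y_5 = 23·388976 + 4·2234497 = 17884436.
  From (x_5, y_5) = (102738263, 17884436): x_6 = 23·102738263 + 33·4·17884436 = 4723725601; y_6 = 23·17884436 + 4·102738263 = 822295080.
Step 3: Verify x_6² - 33·y_6² = 22313583553542811201 - 22313583553542811200 = 1 (should be 1). ✓

(x_1, y_1) = (23, 4); (x_6, y_6) = (4723725601, 822295080).


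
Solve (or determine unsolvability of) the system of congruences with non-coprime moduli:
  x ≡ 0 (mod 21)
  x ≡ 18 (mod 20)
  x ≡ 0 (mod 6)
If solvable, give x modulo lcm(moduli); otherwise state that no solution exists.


Moduli 21, 20, 6 are not pairwise coprime, so CRT works modulo lcm(m_i) when all pairwise compatibility conditions hold.
Pairwise compatibility: gcd(m_i, m_j) must divide a_i - a_j for every pair.
Merge one congruence at a time:
  Start: x ≡ 0 (mod 21).
  Combine with x ≡ 18 (mod 20): gcd(21, 20) = 1; 18 - 0 = 18, which IS divisible by 1, so compatible.
    Write x = 0 + 21·t and substitute into x ≡ 18 (mod 20): 21·t ≡ 18 − 0 = 18 (mod 20).
    Reduce coefficients mod 20: 1·t ≡ 18 (mod 20).
    So t ≡ 18 (mod 20).
    Then x = 0 + 21·18 = 378, valid modulo lcm(21, 20) = 420: x ≡ 378 (mod 420).
  Combine with x ≡ 0 (mod 6): gcd(420, 6) = 6; 0 - 378 = -378, which IS divisible by 6, so compatible.
    Write x = 378 + 420·t and substitute into x ≡ 0 (mod 6): 420·t ≡ 0 − 378 = -378 (mod 6).
    Divide the congruence (and modulus) by g = 6: 70·t ≡ -63 (mod 1).
    Modulo 1 every t works; take t = 0.
    Then x = 378 + 420·0 = 378, valid modulo lcm(420, 6) = 420: x ≡ 378 (mod 420).
Verify: 378 mod 21 = 0, 378 mod 20 = 18, 378 mod 6 = 0.

x ≡ 378 (mod 420).


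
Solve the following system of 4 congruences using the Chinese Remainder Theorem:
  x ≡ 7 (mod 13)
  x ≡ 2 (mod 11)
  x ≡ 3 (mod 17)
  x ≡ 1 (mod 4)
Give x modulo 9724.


Product of moduli M = 13 · 11 · 17 · 4 = 9724.
Merge one congruence at a time:
  Start: x ≡ 7 (mod 13).
  Combine with x ≡ 2 (mod 11); new modulus lcm = 143.
    Write x = 7 + 13·t and substitute into x ≡ 2 (mod 11): 13·t ≡ 2 − 7 = -5 (mod 11).
    Reduce coefficients mod 11: 2·t ≡ 6 (mod 11).
    The inverse of 2 mod 11 is 6 (since 2·6 = 12 = 1·11 + 1), so t ≡ 6·6 = 36 ≡ 3 (mod 11).
    Then x = 7 + 13·3 = 46, valid modulo lcm(13, 11) = 143: x ≡ 46 (mod 143).
  Combine with x ≡ 3 (mod 17); new modulus lcm = 2431.
    Write x = 46 + 143·t and substitute into x ≡ 3 (mod 17): 143·t ≡ 3 − 46 = -43 (mod 17).
    Reduce coefficients mod 17: 7·t ≡ 8 (mod 17).
    The inverse of 7 mod 17 is 5 (since 7·5 = 35 = 2·17 + 1), so t ≡ 5·8 = 40 ≡ 6 (mod 17).
    Then x = 46 + 143·6 = 904, valid modulo lcm(143, 17) = 2431: x ≡ 904 (mod 2431).
  Combine with x ≡ 1 (mod 4); new modulus lcm = 9724.
    Write x = 904 + 2431·t and substitute into x ≡ 1 (mod 4): 2431·t ≡ 1 − 904 = -903 (mod 4).
    Reduce coefficients mod 4: 3·t ≡ 1 (mod 4).
    The inverse of 3 mod 4 is 3 (since 3·3 = 9 = 2·4 + 1), so t ≡ 3·1 = 3 ≡ 3 (mod 4).
    Then x = 904 + 2431·3 = 8197, valid modulo lcm(2431, 4) = 9724: x ≡ 8197 (mod 9724).
Verify against each original: 8197 mod 13 = 7, 8197 mod 11 = 2, 8197 mod 17 = 3, 8197 mod 4 = 1.

x ≡ 8197 (mod 9724).


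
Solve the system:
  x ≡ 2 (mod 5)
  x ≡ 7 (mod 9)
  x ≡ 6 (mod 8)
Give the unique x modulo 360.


Moduli 5, 9, 8 are pairwise coprime; by CRT there is a unique solution modulo M = 5 · 9 · 8 = 360.
Solve pairwise, accumulating the modulus:
  Start with x ≡ 2 (mod 5).
  Combine with x ≡ 7 (mod 9): since gcd(5, 9) = 1, we get a unique residue mod 45.
    Write x = 2 + 5·t and substitute into x ≡ 7 (mod 9): 5·t ≡ 7 − 2 = 5 (mod 9).
    The inverse of 5 mod 9 is 2 (since 5·2 = 10 = 1·9 + 1), so t ≡ 2·5 = 10 ≡ 1 (mod 9).
    Then x = 2 + 5·1 = 7, valid modulo lcm(5, 9) = 45: x ≡ 7 (mod 45).
  Combine with x ≡ 6 (mod 8): since gcd(45, 8) = 1, we get a unique residue mod 360.
    Write x = 7 + 45·t and substitute into x ≡ 6 (mod 8): 45·t ≡ 6 − 7 = -1 (mod 8).
    Reduce coefficients mod 8: 5·t ≡ 7 (mod 8).
    The inverse of 5 mod 8 is 5 (since 5·5 = 25 = 3·8 + 1), so t ≡ 5·7 = 35 ≡ 3 (mod 8).
    Then x = 7 + 45·3 = 142, valid modulo lcm(45, 8) = 360: x ≡ 142 (mod 360).
Verify: 142 mod 5 = 2 ✓, 142 mod 9 = 7 ✓, 142 mod 8 = 6 ✓.

x ≡ 142 (mod 360).


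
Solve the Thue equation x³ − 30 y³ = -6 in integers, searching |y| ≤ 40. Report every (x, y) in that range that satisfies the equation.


The equation is x³ - 30y³ = -6. For fixed y, x³ = 30·y³ − 6, so a solution requires the RHS to be a perfect cube.
Strategy: iterate y from -40 to 40, compute RHS = 30·y³ − 6, and check whether it is a (positive or negative) perfect cube.
Check small values of y:
  y = 0: RHS = -6 is not a perfect cube.
  y = 1: RHS = 24 is not a perfect cube.
  y = -1: RHS = -36 is not a perfect cube.
  y = 2: RHS = 234 is not a perfect cube.
  y = -2: RHS = -246 is not a perfect cube.
  y = 3: RHS = 804 is not a perfect cube.
  y = -3: RHS = -816 is not a perfect cube.
Continuing the search up to |y| = 40 finds no solutions either.
No (x, y) in the scanned range satisfies the equation.

No integer solutions with |y| ≤ 40.


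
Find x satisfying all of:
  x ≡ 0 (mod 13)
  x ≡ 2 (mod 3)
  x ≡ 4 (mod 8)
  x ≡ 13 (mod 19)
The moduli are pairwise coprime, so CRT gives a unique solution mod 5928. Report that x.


Product of moduli M = 13 · 3 · 8 · 19 = 5928.
Merge one congruence at a time:
  Start: x ≡ 0 (mod 13).
  Combine with x ≡ 2 (mod 3); new modulus lcm = 39.
    Write x = 0 + 13·t and substitute into x ≡ 2 (mod 3): 13·t ≡ 2 − 0 = 2 (mod 3).
    Reduce coefficients mod 3: 1·t ≡ 2 (mod 3).
    So t ≡ 2 (mod 3).
    Then x = 0 + 13·2 = 26, valid modulo lcm(13, 3) = 39: x ≡ 26 (mod 39).
  Combine with x ≡ 4 (mod 8); new modulus lcm = 312.
    Write x = 26 + 39·t and substitute into x ≡ 4 (mod 8): 39·t ≡ 4 − 26 = -22 (mod 8).
    Reduce coefficients mod 8: 7·t ≡ 2 (mod 8).
    The inverse of 7 mod 8 is 7 (since 7·7 = 49 = 6·8 + 1), so t ≡ 7·2 = 14 ≡ 6 (mod 8).
    Then x = 26 + 39·6 = 260, valid modulo lcm(39, 8) = 312: x ≡ 260 (mod 312).
  Combine with x ≡ 13 (mod 19); new modulus lcm = 5928.
    Write x = 260 + 312·t and substitute into x ≡ 13 (mod 19): 312·t ≡ 13 − 260 = -247 (mod 19).
    Reduce coefficients mod 19: 8·t ≡ 0 (mod 19).
    The inverse of 8 mod 19 is 12 (since 8·12 = 96 = 5·19 + 1), so t ≡ 12·0 = 0 ≡ 0 (mod 19).
    Then x = 260 + 312·0 = 260, valid modulo lcm(312, 19) = 5928: x ≡ 260 (mod 5928).
Verify against each original: 260 mod 13 = 0, 260 mod 3 = 2, 260 mod 8 = 4, 260 mod 19 = 13.

x ≡ 260 (mod 5928).


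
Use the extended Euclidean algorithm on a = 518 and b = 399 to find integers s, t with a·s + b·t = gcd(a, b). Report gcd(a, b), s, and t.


Euclidean algorithm on (518, 399) — divide until remainder is 0:
  518 = 1 · 399 + 119
  399 = 3 · 119 + 42
  119 = 2 · 42 + 35
  42 = 1 · 35 + 7
  35 = 5 · 7 + 0
gcd(518, 399) = 7.
Track Bezout coefficients alongside the remainders: start with r₀ = 518 = a·1 + b·0 (s = 1, t = 0) and r₁ = 399 = a·0 + b·1 (s = 0, t = 1); each new remainder r_{k+1} = r_{k-1} − q_k·r_k inherits s_{k+1} = s_{k-1} − q_k·s_k, t_{k+1} = t_{k-1} − q_k·t_k, so r_k = a·s_k + b·t_k at every step:
  q = 1: r = 119, s = 1 − 1·0 = 1, t = 0 − 1·1 = -1  (check: 518·1 + 399·(-1) = 119)
  q = 3: r = 42, s = 0 − 3·1 = -3, t = 1 − 3·(-1) = 4  (check: 518·(-3) + 399·4 = 42)
  q = 2: r = 35, s = 1 − 2·(-3) = 7, t = -1 − 2·4 = -9  (check: 518·7 + 399·(-9) = 35)
  q = 1: r = 7, s = -3 − 1·7 = -10, t = 4 − 1·(-9) = 13  (check: 518·(-10) + 399·13 = 7)
The row with r = 7 (the gcd) gives the Bezout coefficients s = -10, t = 13.
Result: 518 · (-10) + 399 · (13) = 7.

gcd(518, 399) = 7; s = -10, t = 13 (check: 518·(-10) + 399·13 = 7).


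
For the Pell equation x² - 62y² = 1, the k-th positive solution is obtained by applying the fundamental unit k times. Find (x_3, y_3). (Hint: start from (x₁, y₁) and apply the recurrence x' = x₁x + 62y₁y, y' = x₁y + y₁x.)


Step 1: Find the fundamental solution (x₁, y₁) of x² - 62y² = 1.
  Expand √62 as a continued fraction. a₀ = ⌊√62⌋ = 7; iterate m_{k+1} = d_k·a_k − m_k, d_{k+1} = (62 − m_{k+1}²)/d_k, a_{k+1} = ⌊(a₀ + m_{k+1})/d_{k+1}⌋ (starting m₀ = 0, d₀ = 1), with convergents p_k = a_k·p_{k-1} + p_{k-2}, q_k = a_k·q_{k-1} + q_{k-2} (p₋₁ = 1, q₋₁ = 0):
  k = 0: a₀ = 7; p₀/q₀ = 7/1; p₀² − 62·q₀² = 49 − 62 = -13.
  k = 1: m = 7, d = 13, a = ⌊(7 + 7)/13⌋ = 1; p/q = (1·7 + 1)/(1·1 + 0) = 8/1; p² − 62·q² = 64 − 62 = 2.
  k = 2: m = 6, d = 2, a = ⌊(7 + 6)/2⌋ = 6; p/q = (6·8 + 7)/(6·1 + 1) = 55/7; p² − 62·q² = 3025 − 3038 = -13.
  k = 3: m = 6, d = 13, a = ⌊(7 + 6)/13⌋ = 1; p/q = (1·55 + 8)/(1·7 + 1) = 63/8; p² − 62·q² = 3969 − 3968 = 1.
  The first convergent with p² − 62·q² = 1 gives the fundamental solution (x₁, y₁) = (63, 8).
Step 2: Apply the recurrence (x_{n+1}, y_{n+1}) = (x₁x_n + 62y₁y_n, x₁y_n + y₁x_n) repeatedly.
  From (x_1, y_1) = (63, 8): x_2 = 63·63 + 62·8·8 = 7937; y_2 = 63·8 + 8·63 = 1008.
  From (x_2, y_2) = (7937, 1008): x_3 = 63·7937 + 62·8·1008 = 999999; y_3 = 63·1008 + 8·7937 = 127000.
Step 3: Verify x_3² - 62·y_3² = 999998000001 - 999998000000 = 1 (should be 1). ✓

(x_1, y_1) = (63, 8); (x_3, y_3) = (999999, 127000).


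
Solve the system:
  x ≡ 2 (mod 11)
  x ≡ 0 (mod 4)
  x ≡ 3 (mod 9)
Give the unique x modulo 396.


Moduli 11, 4, 9 are pairwise coprime; by CRT there is a unique solution modulo M = 11 · 4 · 9 = 396.
Solve pairwise, accumulating the modulus:
  Start with x ≡ 2 (mod 11).
  Combine with x ≡ 0 (mod 4): since gcd(11, 4) = 1, we get a unique residue mod 44.
    Write x = 2 + 11·t and substitute into x ≡ 0 (mod 4): 11·t ≡ 0 − 2 = -2 (mod 4).
    Reduce coefficients mod 4: 3·t ≡ 2 (mod 4).
    The inverse of 3 mod 4 is 3 (since 3·3 = 9 = 2·4 + 1), so t ≡ 3·2 = 6 ≡ 2 (mod 4).
    Then x = 2 + 11·2 = 24, valid modulo lcm(11, 4) = 44: x ≡ 24 (mod 44).
  Combine with x ≡ 3 (mod 9): since gcd(44, 9) = 1, we get a unique residue mod 396.
    Write x = 24 + 44·t and substitute into x ≡ 3 (mod 9): 44·t ≡ 3 − 24 = -21 (mod 9).
    Reduce coefficients mod 9: 8·t ≡ 6 (mod 9).
    The inverse of 8 mod 9 is 8 (since 8·8 = 64 = 7·9 + 1), so t ≡ 8·6 = 48 ≡ 3 (mod 9).
    Then x = 24 + 44·3 = 156, valid modulo lcm(44, 9) = 396: x ≡ 156 (mod 396).
Verify: 156 mod 11 = 2 ✓, 156 mod 4 = 0 ✓, 156 mod 9 = 3 ✓.

x ≡ 156 (mod 396).


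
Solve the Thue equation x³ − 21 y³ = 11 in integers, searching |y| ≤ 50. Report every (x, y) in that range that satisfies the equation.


The equation is x³ - 21y³ = 11. For fixed y, x³ = 21·y³ + 11, so a solution requires the RHS to be a perfect cube.
Strategy: iterate y from -50 to 50, compute RHS = 21·y³ + 11, and check whether it is a (positive or negative) perfect cube.
Check small values of y:
  y = 0: RHS = 11 is not a perfect cube.
  y = 1: RHS = 32 is not a perfect cube.
  y = -1: RHS = -10 is not a perfect cube.
  y = 2: RHS = 179 is not a perfect cube.
  y = -2: RHS = -157 is not a perfect cube.
  y = 3: RHS = 578 is not a perfect cube.
  y = -3: RHS = -556 is not a perfect cube.
Continuing the search up to |y| = 50 finds no solutions either.
No (x, y) in the scanned range satisfies the equation.

No integer solutions with |y| ≤ 50.


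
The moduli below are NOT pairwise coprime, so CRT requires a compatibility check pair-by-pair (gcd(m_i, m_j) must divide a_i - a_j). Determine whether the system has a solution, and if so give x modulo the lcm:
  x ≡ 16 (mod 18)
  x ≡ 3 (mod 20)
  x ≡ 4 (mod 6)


Moduli 18, 20, 6 are not pairwise coprime, so CRT works modulo lcm(m_i) when all pairwise compatibility conditions hold.
Pairwise compatibility: gcd(m_i, m_j) must divide a_i - a_j for every pair.
Merge one congruence at a time:
  Start: x ≡ 16 (mod 18).
  Combine with x ≡ 3 (mod 20): gcd(18, 20) = 2, and 3 - 16 = -13 is NOT divisible by 2.
    ⇒ system is inconsistent (no integer solution).

No solution (the system is inconsistent).


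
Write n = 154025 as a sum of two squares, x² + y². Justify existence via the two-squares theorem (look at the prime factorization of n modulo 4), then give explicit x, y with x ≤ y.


Step 1: Factor n = 154025 = 5^2 · 61 · 101.
Step 2: Check the mod-4 condition on each prime factor: 5 ≡ 1 (mod 4), exponent 2; 61 ≡ 1 (mod 4), exponent 1; 101 ≡ 1 (mod 4), exponent 1.
All primes ≡ 3 (mod 4) appear to even exponent (or don't appear), so by the two-squares theorem n IS expressible as a sum of two squares.
Step 3: Build a representation. Group n = k² · m with k = 5 and m = 61 · 101 = 6161 (a product of primes ≡ 1 (mod 4)); a representation of m scales to one of n via (k·x)² + (k·y)² = k²(x² + y²). Each prime p ≡ 1 (mod 4) is itself a sum of two squares; find a² by testing p − a² for a perfect square:
  61: 61 − 1² = 60, 61 − 2² = 57, 61 − 3² = 52, 61 − 4² = 45, 61 − 5² = 36 = 6² ⇒ 61 = 5² + 6².
  101: 101 − 1² = 100 = 10² ⇒ 101 = 1² + 10².
  Combine using the Brahmagupta–Fibonacci identity (a² + b²)(c² + d²) = (ac − bd)² + (ad + bc)² = (ac + bd)² + (ad − bc)²:
  61 · 101 = 6161: from (5² + 6²)(1² + 10²), take (5·1 − 6·10, 5·10 + 6·1) = (5 − 60, 50 + 6) = (-55, 56); dropping signs (only squares matter) gives (55, 56); check 55² + 56² = 3025 + 3136 = 6161 ✓.
  Scale by k = 5: (5·55, 5·56) = (275, 280).
Step 4: Order so x ≤ y and verify: 275² + 280² = 75625 + 78400 = 154025 = n. ✓

n = 154025 = 275² + 280² (one valid representation with x ≤ y).


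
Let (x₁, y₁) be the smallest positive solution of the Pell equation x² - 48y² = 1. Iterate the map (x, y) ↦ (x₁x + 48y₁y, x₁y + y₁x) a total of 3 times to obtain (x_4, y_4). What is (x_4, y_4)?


Step 1: Find the fundamental solution (x₁, y₁) of x² - 48y² = 1.
  Expand √48 as a continued fraction. a₀ = ⌊√48⌋ = 6; iterate m_{k+1} = d_k·a_k − m_k, d_{k+1} = (48 − m_{k+1}²)/d_k, a_{k+1} = ⌊(a₀ + m_{k+1})/d_{k+1}⌋ (starting m₀ = 0, d₀ = 1), with convergents p_k = a_k·p_{k-1} + p_{k-2}, q_k = a_k·q_{k-1} + q_{k-2} (p₋₁ = 1, q₋₁ = 0):
  k = 0: a₀ = 6; p₀/q₀ = 6/1; p₀² − 48·q₀² = 36 − 48 = -12.
  k = 1: m = 6, d = 12, a = ⌊(6 + 6)/12⌋ = 1; p/q = (1·6 + 1)/(1·1 + 0) = 7/1; p² − 48·q² = 49 − 48 = 1.
  The first convergent with p² − 48·q² = 1 gives the fundamental solution (x₁, y₁) = (7, 1).
Step 2: Apply the recurrence (x_{n+1}, y_{n+1}) = (x₁x_n + 48y₁y_n, x₁y_n + y₁x_n) repeatedly.
  From (x_1, y_1) = (7, 1): x_2 = 7·7 + 48·1·1 = 97; y_2 = 7·1 + 1·7 = 14.
  From (x_2, y_2) = (97, 14): x_3 = 7·97 + 48·1·14 = 1351; y_3 = 7·14 + 1·97 = 195.
  From (x_3, y_3) = (1351, 195): x_4 = 7·1351 + 48·1·195 = 18817; y_4 = 7·195 + 1·1351 = 2716.
Step 3: Verify x_4² - 48·y_4² = 354079489 - 354079488 = 1 (should be 1). ✓

(x_1, y_1) = (7, 1); (x_4, y_4) = (18817, 2716).


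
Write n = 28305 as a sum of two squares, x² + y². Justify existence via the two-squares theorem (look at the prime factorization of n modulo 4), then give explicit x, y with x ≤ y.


Step 1: Factor n = 28305 = 3^2 · 5 · 17 · 37.
Step 2: Check the mod-4 condition on each prime factor: 3 ≡ 3 (mod 4), exponent 2 (must be even); 5 ≡ 1 (mod 4), exponent 1; 17 ≡ 1 (mod 4), exponent 1; 37 ≡ 1 (mod 4), exponent 1.
All primes ≡ 3 (mod 4) appear to even exponent (or don't appear), so by the two-squares theorem n IS expressible as a sum of two squares.
Step 3: Build a representation. Group n = k² · m with k = 3 and m = 5 · 17 · 37 = 3145 (a product of primes ≡ 1 (mod 4)); a representation of m scales to one of n via (k·x)² + (k·y)² = k²(x² + y²). Each prime p ≡ 1 (mod 4) is itself a sum of two squares; find a² by testing p − a² for a perfect square:
  5: 5 − 1² = 4 = 2² ⇒ 5 = 1² + 2².
  17: 17 − 1² = 16 = 4² ⇒ 17 = 1² + 4².
  37: 37 − 1² = 36 = 6² ⇒ 37 = 1² + 6².
  Combine using the Brahmagupta–Fibonacci identity (a² + b²)(c² + d²) = (ac − bd)² + (ad + bc)² = (ac + bd)² + (ad − bc)²:
  5 · 17 = 85: from (1² + 2²)(1² + 4²), take (1·1 − 2·4, 1·4 + 2·1) = (1 − 8, 4 + 2) = (-7, 6); dropping signs (only squares matter) gives (7, 6); check 7² + 6² = 49 + 36 = 85 ✓.
  85 · 37 = 3145: from (7² + 6²)(1² + 6²), take (7·1 − 6·6, 7·6 + 6·1) = (7 − 36, 42 + 6) = (-29, 48); dropping signs (only squares matter) gives (29, 48); check 29² + 48² = 841 + 2304 = 3145 ✓.
  Scale by k = 3: (3·29, 3·48) = (87, 144).
Step 4: Order so x ≤ y and verify: 87² + 144² = 7569 + 20736 = 28305 = n. ✓

n = 28305 = 87² + 144² (one valid representation with x ≤ y).


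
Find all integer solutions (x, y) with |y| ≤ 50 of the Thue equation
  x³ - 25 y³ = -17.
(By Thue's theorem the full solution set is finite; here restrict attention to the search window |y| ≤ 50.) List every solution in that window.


The equation is x³ - 25y³ = -17. For fixed y, x³ = 25·y³ − 17, so a solution requires the RHS to be a perfect cube.
Strategy: iterate y from -50 to 50, compute RHS = 25·y³ − 17, and check whether it is a (positive or negative) perfect cube.
Check small values of y:
  y = 0: RHS = -17 is not a perfect cube.
  y = 1: RHS = 8 = (2)³ ⇒ x = 2 works.
  y = -1: RHS = -42 is not a perfect cube.
  y = 2: RHS = 183 is not a perfect cube.
  y = -2: RHS = -217 is not a perfect cube.
  y = 3: RHS = 658 is not a perfect cube.
  y = -3: RHS = -692 is not a perfect cube.
Continuing the search up to |y| = 50 finds no further solutions beyond those listed.
Collected solutions: (2, 1).

Solutions (with |y| ≤ 50): (2, 1).


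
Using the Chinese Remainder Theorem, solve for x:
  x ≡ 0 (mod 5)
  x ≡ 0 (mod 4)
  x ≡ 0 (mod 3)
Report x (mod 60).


Moduli 5, 4, 3 are pairwise coprime; by CRT there is a unique solution modulo M = 5 · 4 · 3 = 60.
Solve pairwise, accumulating the modulus:
  Start with x ≡ 0 (mod 5).
  Combine with x ≡ 0 (mod 4): since gcd(5, 4) = 1, we get a unique residue mod 20.
    Write x = 0 + 5·t and substitute into x ≡ 0 (mod 4): 5·t ≡ 0 − 0 = 0 (mod 4).
    Reduce coefficients mod 4: 1·t ≡ 0 (mod 4).
    So t ≡ 0 (mod 4).
    Then x = 0 + 5·0 = 0, valid modulo lcm(5, 4) = 20: x ≡ 0 (mod 20).
  Combine with x ≡ 0 (mod 3): since gcd(20, 3) = 1, we get a unique residue mod 60.
    Write x = 0 + 20·t and substitute into x ≡ 0 (mod 3): 20·t ≡ 0 − 0 = 0 (mod 3).
    Reduce coefficients mod 3: 2·t ≡ 0 (mod 3).
    The inverse of 2 mod 3 is 2 (since 2·2 = 4 = 1·3 + 1), so t ≡ 2·0 = 0 ≡ 0 (mod 3).
    Then x = 0 + 20·0 = 0, valid modulo lcm(20, 3) = 60: x ≡ 0 (mod 60).
Verify: 0 mod 5 = 0 ✓, 0 mod 4 = 0 ✓, 0 mod 3 = 0 ✓.

x ≡ 0 (mod 60).


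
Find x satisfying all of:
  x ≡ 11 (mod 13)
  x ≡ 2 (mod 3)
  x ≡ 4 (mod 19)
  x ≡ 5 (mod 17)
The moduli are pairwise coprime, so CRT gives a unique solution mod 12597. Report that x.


Product of moduli M = 13 · 3 · 19 · 17 = 12597.
Merge one congruence at a time:
  Start: x ≡ 11 (mod 13).
  Combine with x ≡ 2 (mod 3); new modulus lcm = 39.
    Write x = 11 + 13·t and substitute into x ≡ 2 (mod 3): 13·t ≡ 2 − 11 = -9 (mod 3).
    Reduce coefficients mod 3: 1·t ≡ 0 (mod 3).
    So t ≡ 0 (mod 3).
    Then x = 11 + 13·0 = 11, valid modulo lcm(13, 3) = 39: x ≡ 11 (mod 39).
  Combine with x ≡ 4 (mod 19); new modulus lcm = 741.
    Write x = 11 + 39·t and substitute into x ≡ 4 (mod 19): 39·t ≡ 4 − 11 = -7 (mod 19).
    Reduce coefficients mod 19: 1·t ≡ 12 (mod 19).
    So t ≡ 12 (mod 19).
    Then x = 11 + 39·12 = 479, valid modulo lcm(39, 19) = 741: x ≡ 479 (mod 741).
  Combine with x ≡ 5 (mod 17); new modulus lcm = 12597.
    Write x = 479 + 741·t and substitute into x ≡ 5 (mod 17): 741·t ≡ 5 − 479 = -474 (mod 17).
    Reduce coefficients mod 17: 10·t ≡ 2 (mod 17).
    The inverse of 10 mod 17 is 12 (since 10·12 = 120 = 7·17 + 1), so t ≡ 12·2 = 24 ≡ 7 (mod 17).
    Then x = 479 + 741·7 = 5666, valid modulo lcm(741, 17) = 12597: x ≡ 5666 (mod 12597).
Verify against each original: 5666 mod 13 = 11, 5666 mod 3 = 2, 5666 mod 19 = 4, 5666 mod 17 = 5.

x ≡ 5666 (mod 12597).
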